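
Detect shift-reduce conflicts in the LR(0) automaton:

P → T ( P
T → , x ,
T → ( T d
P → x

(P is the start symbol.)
A shift-reduce conflict occurs when an LR(0) state has both:
  - a complete (reduce) item [A → α .] (dot at the end), and
  - a shift item [B → β . c γ] (dot before a terminal).

Augment with P' → P and build the canonical LR(0) collection (I0 = CLOSURE({[P' → . P]}), then GOTO on every symbol after a dot until no new states appear). It has 12 states:
  I0: { [P → . T ( P], [P → . x], [P' → . P], [T → . ( T d], [T → . , x ,] }  — shift
  I1: { [T → ( . T d], [T → . ( T d], [T → . , x ,] }  — shift
  I2: { [T → , . x ,] }  — shift
  I3: { [P' → P .] }  — accept
  I4: { [P → T . ( P] }  — shift
  I5: { [P → x .] }  — reduce
  I6: { [P → . T ( P], [P → . x], [P → T ( . P], [T → . ( T d], [T → . , x ,] }  — shift
  I7: { [P → T ( P .] }  — reduce
  I8: { [T → , x . ,] }  — shift
  I9: { [T → , x , .] }  — reduce
  I10: { [T → ( T . d] }  — shift
  I11: { [T → ( T d .] }  — reduce

No state contains both a complete item and a shift item.

Answer: No shift-reduce conflicts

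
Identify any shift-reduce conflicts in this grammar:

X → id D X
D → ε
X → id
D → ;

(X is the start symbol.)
Yes — I2: [D → .] vs [D → . ;]

A shift-reduce conflict occurs when an LR(0) state has both:
  - a complete (reduce) item [A → α .] (dot at the end), and
  - a shift item [B → β . c γ] (dot before a terminal).

Augment with X' → X and build the canonical LR(0) collection (I0 = CLOSURE({[X' → . X]}), then GOTO on every symbol after a dot until no new states appear). It has 6 states:
  I0: { [X → . id D X], [X → . id], [X' → . X] }  — shift
  I1: { [X' → X .] }  — accept
  I2: { [D → . ;], [D → .], [X → id . D X], [X → id .] }  — shift, 2 reduces
  I3: { [D → ; .] }  — reduce
  I4: { [X → . id D X], [X → . id], [X → id D . X] }  — shift
  I5: { [X → id D X .] }  — reduce

I2 contains reduce items [D → .], [X → id .] and shift item [D → . ;] — shift-reduce conflict.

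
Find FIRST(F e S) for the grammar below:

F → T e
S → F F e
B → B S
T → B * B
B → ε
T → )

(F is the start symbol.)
FIRST sets of the non-terminals involved (from the grammar, by fixed-point iteration):
  FIRST(F) = { ')', '*' }

To compute FIRST(F e S), process the symbols left to right:
Symbol F is a non-terminal. Add FIRST(F) \ {ε} = { ')', '*' }
F is not nullable (ε ∉ FIRST(F)), so stop here.
FIRST(F e S) = { ')', '*' }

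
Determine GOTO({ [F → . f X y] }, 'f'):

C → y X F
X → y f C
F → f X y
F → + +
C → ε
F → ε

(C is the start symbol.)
{ [F → f . X y], [X → . y f C] }

GOTO(I, 'f') = CLOSURE({ [A → αX.β] : [A → α.Xβ] ∈ I, X = 'f' })

Items with dot before 'f', with the dot advanced:
  [F → . f X y] → [F → f . X y]
Closure of the advanced items:
  [F → f . X y] has the dot before X: add [X → . y f C]

GOTO = { [F → f . X y], [X → . y f C] }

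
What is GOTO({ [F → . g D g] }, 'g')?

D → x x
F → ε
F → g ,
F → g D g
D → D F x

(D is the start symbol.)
{ [D → . D F x], [D → . x x], [F → g . D g] }

GOTO(I, 'g') = CLOSURE({ [A → αX.β] : [A → α.Xβ] ∈ I, X = 'g' })

Items with dot before 'g', with the dot advanced:
  [F → . g D g] → [F → g . D g]
Closure of the advanced items:
  [F → g . D g] has the dot before D: add [D → . x x], [D → . D F x]

GOTO = { [D → . D F x], [D → . x x], [F → g . D g] }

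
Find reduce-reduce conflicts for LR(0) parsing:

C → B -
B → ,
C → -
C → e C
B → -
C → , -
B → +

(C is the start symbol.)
A reduce-reduce conflict occurs when an LR(0) state has two complete items [A → α .] and [B → β .] — both call for a reduction, and with no lookahead the parser cannot choose between them.

Augment with C' → C and build the canonical LR(0) collection (I0 = CLOSURE({[C' → . C]}), then GOTO on every symbol after a dot until no new states appear). It has 10 states:
  I0: { [B → . +], [B → . ,], [B → . -], [C → . , -], [C → . -], [C → . B -], [C → . e C], [C' → . C] }  — shift
  I1: { [B → + .] }  — reduce
  I2: { [B → , .], [C → , . -] }  — shift, reduce
  I3: { [B → - .], [C → - .] }  — 2 reduces
  I4: { [C → B . -] }  — shift
  I5: { [C' → C .] }  — accept
  I6: { [B → . +], [B → . ,], [B → . -], [C → . , -], [C → . -], [C → . B -], [C → . e C], [C → e . C] }  — shift
  I7: { [C → e C .] }  — reduce
  I8: { [C → B - .] }  — reduce
  I9: { [C → , - .] }  — reduce

I3 contains complete items [B → - .], [C → - .] — reduce-reduce conflict.

Answer: Yes — I3: [B → - .] vs [C → - .]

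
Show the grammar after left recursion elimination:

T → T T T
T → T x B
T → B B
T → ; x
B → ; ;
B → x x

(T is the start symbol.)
T → B B T'
T → ; x T'
T' → T T T'
T' → x B T'
T' → ε
B → ; ;
B → x x

T is directly left-recursive. The standard transformation for
  A → A α₁ | ... | A α_m | β₁ | ... | β_n
is
  A  → β₁ A' | ... | β_n A'
  A' → α₁ A' | ... | α_m A' | ε

T → B B becomes T → B B T'
T → ; x becomes T → ; x T'
T → T T T becomes T' → T T T'
T → T x B becomes T' → x B T'
Add T' → ε

Productions for other non-terminals are unchanged:
  B → ; ;
  B → x x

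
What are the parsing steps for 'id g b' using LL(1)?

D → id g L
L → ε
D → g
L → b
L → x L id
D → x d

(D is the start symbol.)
LL(1) parsing maintains a stack (initially the start symbol over $) and the input. At each step: if the stack top is a terminal, match it against the current input token; if it is a non-terminal N, replace it with the RHS of M[N, lookahead] (the unique production whose predict set contains the lookahead).

Stack is shown with the top on the left.

Stack     Input     Action
--------------------------
D $       id g b $  output D → id g L
id g L $  id g b $  match 'id'
g L $     g b $     match 'g'
L $       b $       output L → b
b $       b $       match 'b'
$         $         accept

The string is accepted.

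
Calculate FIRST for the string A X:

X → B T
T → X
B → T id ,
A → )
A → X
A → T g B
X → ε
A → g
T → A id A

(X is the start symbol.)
{ ')', 'g', 'id', ε }

FIRST sets of the non-terminals involved (from the grammar, by fixed-point iteration):
  FIRST(A) = { ')', 'g', 'id', ε }
  FIRST(X) = { ')', 'g', 'id', ε }

To compute FIRST(A X), process the symbols left to right:
Symbol A is a non-terminal. Add FIRST(A) \ {ε} = { ')', 'g', 'id' }
A is nullable (ε ∈ FIRST(A)), continue to the next symbol.
Symbol X is a non-terminal. Add FIRST(X) \ {ε} = { ')', 'g', 'id' }
X is nullable (ε ∈ FIRST(X)), continue to the next symbol.
All symbols are nullable, so ε is in the result.
FIRST(A X) = { ')', 'g', 'id', ε }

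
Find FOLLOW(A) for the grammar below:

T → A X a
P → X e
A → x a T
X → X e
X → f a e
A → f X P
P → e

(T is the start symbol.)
{ 'f' }

To compute FOLLOW(A), find every occurrence of A on a right-hand side N → α A β: add FIRST(β) \ {ε}, and if β is empty or nullable also add FOLLOW(N). Iterate to a fixed point.

In T → A X a: A is followed by X a, add FIRST(X a) \ {ε} = { 'f' }

Taking the union: FOLLOW(A) = { 'f' }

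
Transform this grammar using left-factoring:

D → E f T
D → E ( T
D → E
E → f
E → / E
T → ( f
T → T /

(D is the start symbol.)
D → E D'
D' → f T
D' → ( T
D' → ε
E → f
E → / E
T → ( f
T → T /

Left-factoring transforms A → αβ₁ | αβ₂ into A → αA' and A' → β₁ | β₂
(α is the longest common prefix among the alternatives). Repeat until
no nonterminal has two alternatives with a common prefix.

Round 1: D has alternatives sharing prefix 'E'. Introduce D': D → E D'
  Add: D' → f T
  Add: D' → ( T
  Add: D' → ε

No remaining common prefixes — done.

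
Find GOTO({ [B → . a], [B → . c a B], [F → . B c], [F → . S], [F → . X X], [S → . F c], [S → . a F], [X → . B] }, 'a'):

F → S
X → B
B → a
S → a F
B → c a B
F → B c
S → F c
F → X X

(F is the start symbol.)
GOTO(I, 'a') = CLOSURE({ [A → αX.β] : [A → α.Xβ] ∈ I, X = 'a' })

Items with dot before 'a', with the dot advanced:
  [B → . a] → [B → a .]
  [S → . a F] → [S → a . F]
Closure of the advanced items:
  [S → a . F] has the dot before F: add [F → . S], [F → . B c], [F → . X X]
  [F → . S] has the dot before S: add [S → . a F], [S → . F c]
  [F → . B c] has the dot before B: add [B → . a], [B → . c a B]
  [F → . X X] has the dot before X: add [X → . B]

GOTO = { [B → . a], [B → . c a B], [B → a .], [F → . B c], [F → . S], [F → . X X], [S → . F c], [S → . a F], [S → a . F], [X → . B] }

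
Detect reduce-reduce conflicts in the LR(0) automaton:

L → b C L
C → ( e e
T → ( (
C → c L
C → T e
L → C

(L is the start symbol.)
A reduce-reduce conflict occurs when an LR(0) state has two complete items [A → α .] and [B → β .] — both call for a reduction, and with no lookahead the parser cannot choose between them.

Augment with L' → L and build the canonical LR(0) collection (I0 = CLOSURE({[L' → . L]}), then GOTO on every symbol after a dot until no new states appear). It has 14 states:
  I0: { [C → . ( e e], [C → . T e], [C → . c L], [L → . C], [L → . b C L], [L' → . L], [T → . ( (] }  — shift
  I1: { [C → ( . e e], [T → ( . (] }  — shift
  I2: { [L → C .] }  — reduce
  I3: { [L' → L .] }  — accept
  I4: { [C → T . e] }  — shift
  I5: { [C → . ( e e], [C → . T e], [C → . c L], [L → b . C L], [T → . ( (] }  — shift
  I6: { [C → . ( e e], [C → . T e], [C → . c L], [C → c . L], [L → . C], [L → . b C L], [T → . ( (] }  — shift
  I7: { [C → c L .] }  — reduce
  I8: { [C → . ( e e], [C → . T e], [C → . c L], [L → . C], [L → . b C L], [L → b C . L], [T → . ( (] }  — shift
  I9: { [L → b C L .] }  — reduce
  I10: { [C → T e .] }  — reduce
  I11: { [T → ( ( .] }  — reduce
  I12: { [C → ( e . e] }  — shift
  I13: { [C → ( e e .] }  — reduce

No state contains more than one complete item.

Answer: No reduce-reduce conflicts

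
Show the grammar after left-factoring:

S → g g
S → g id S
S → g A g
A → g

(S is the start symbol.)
S → g S'
S' → g
S' → id S
S' → A g
A → g

Left-factoring transforms A → αβ₁ | αβ₂ into A → αA' and A' → β₁ | β₂
(α is the longest common prefix among the alternatives). Repeat until
no nonterminal has two alternatives with a common prefix.

Round 1: S has alternatives sharing prefix 'g'. Introduce S': S → g S'
  Add: S' → g
  Add: S' → id S
  Add: S' → A g

No remaining common prefixes — done.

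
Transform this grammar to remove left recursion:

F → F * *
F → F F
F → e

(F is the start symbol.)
F is directly left-recursive. The standard transformation for
  A → A α₁ | ... | A α_m | β₁ | ... | β_n
is
  A  → β₁ A' | ... | β_n A'
  A' → α₁ A' | ... | α_m A' | ε

F → e becomes F → e F'
F → F * * becomes F' → * * F'
F → F F becomes F' → F F'
Add F' → ε

Resulting grammar:
F → e F'
F' → * * F'
F' → F F'
F' → ε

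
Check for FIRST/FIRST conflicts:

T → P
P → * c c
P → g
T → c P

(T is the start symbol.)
No FIRST/FIRST conflicts.

A FIRST/FIRST conflict occurs when two productions N → α and N → β for the same non-terminal have FIRST(α) ∩ FIRST(β) ≠ ∅ (with ε ∈ FIRST of a nullable right-hand side, so two nullable alternatives also conflict).

FIRST sets of the non-terminals at (or reachable through a nullable prefix from) the front of some alternative:
  FIRST(P) = { '*', 'g' }

Productions for T:
  T → P: FIRST = { '*', 'g' }
  T → c P: FIRST = { 'c' }
Productions for P:
  P → * c c: FIRST = { '*' }
  P → g: FIRST = { 'g' }

All alternatives of each non-terminal have pairwise disjoint FIRST sets.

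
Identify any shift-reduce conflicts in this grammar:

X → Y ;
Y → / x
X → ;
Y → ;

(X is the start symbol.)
No shift-reduce conflicts

A shift-reduce conflict occurs when an LR(0) state has both:
  - a complete (reduce) item [A → α .] (dot at the end), and
  - a shift item [B → β . c γ] (dot before a terminal).

Augment with X' → X and build the canonical LR(0) collection (I0 = CLOSURE({[X' → . X]}), then GOTO on every symbol after a dot until no new states appear). It has 7 states:
  I0: { [X → . ;], [X → . Y ;], [X' → . X], [Y → . / x], [Y → . ;] }  — shift
  I1: { [Y → / . x] }  — shift
  I2: { [X → ; .], [Y → ; .] }  — 2 reduces
  I3: { [X' → X .] }  — accept
  I4: { [X → Y . ;] }  — shift
  I5: { [X → Y ; .] }  — reduce
  I6: { [Y → / x .] }  — reduce

No state contains both a complete item and a shift item.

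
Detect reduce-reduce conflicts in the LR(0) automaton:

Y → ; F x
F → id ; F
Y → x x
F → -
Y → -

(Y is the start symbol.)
No reduce-reduce conflicts

Augment with Y' → Y and build the canonical LR(0) collection (I0 = CLOSURE({[Y' → . Y]}), then GOTO on every symbol after a dot until no new states appear). It has 12 states:
  I0: { [Y → . -], [Y → . ; F x], [Y → . x x], [Y' → . Y] }  — shift
  I1: { [Y → - .] }  — reduce
  I2: { [F → . -], [F → . id ; F], [Y → ; . F x] }  — shift
  I3: { [Y' → Y .] }  — accept
  I4: { [Y → x . x] }  — shift
  I5: { [Y → x x .] }  — reduce
  I6: { [F → - .] }  — reduce
  I7: { [Y → ; F . x] }  — shift
  I8: { [F → id . ; F] }  — shift
  I9: { [F → . -], [F → . id ; F], [F → id ; . F] }  — shift
  I10: { [F → id ; F .] }  — reduce
  I11: { [Y → ; F x .] }  — reduce

No state contains more than one complete item.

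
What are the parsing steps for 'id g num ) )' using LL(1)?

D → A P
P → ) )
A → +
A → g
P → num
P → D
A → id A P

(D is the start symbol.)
LL(1) parsing maintains a stack (initially the start symbol over $) and the input. At each step: if the stack top is a terminal, match it against the current input token; if it is a non-terminal N, replace it with the RHS of M[N, lookahead] (the unique production whose predict set contains the lookahead).

Stack is shown with the top on the left.

Stack       Input           Action
----------------------------------
D $         id g num ) ) $  output D → A P
A P $       id g num ) ) $  output A → id A P
id A P P $  id g num ) ) $  match 'id'
A P P $     g num ) ) $     output A → g
g P P $     g num ) ) $     match 'g'
P P $       num ) ) $       output P → num
num P $     num ) ) $       match 'num'
P $         ) ) $           output P → ) )
) ) $       ) ) $           match ')'
) $         ) $             match ')'
$           $               accept

The string is accepted.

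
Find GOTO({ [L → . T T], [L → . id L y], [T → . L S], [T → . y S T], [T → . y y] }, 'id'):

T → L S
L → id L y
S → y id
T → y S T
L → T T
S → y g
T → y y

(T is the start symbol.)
{ [L → . T T], [L → . id L y], [L → id . L y], [T → . L S], [T → . y S T], [T → . y y] }

GOTO(I, 'id') = CLOSURE({ [A → αX.β] : [A → α.Xβ] ∈ I, X = 'id' })

Items with dot before 'id', with the dot advanced:
  [L → . id L y] → [L → id . L y]
Closure of the advanced items:
  [L → id . L y] has the dot before L: add [L → . id L y], [L → . T T]
  [L → . T T] has the dot before T: add [T → . L S], [T → . y S T], [T → . y y]

GOTO = { [L → . T T], [L → . id L y], [L → id . L y], [T → . L S], [T → . y S T], [T → . y y] }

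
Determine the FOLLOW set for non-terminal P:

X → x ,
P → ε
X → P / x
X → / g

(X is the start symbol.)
In X → P / x: P is followed by '/' x, add FIRST('/' x) \ {ε} = { '/' }

Taking the union: FOLLOW(P) = { '/' }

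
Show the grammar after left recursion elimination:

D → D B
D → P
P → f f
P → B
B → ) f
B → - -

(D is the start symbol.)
D is directly left-recursive. The standard transformation for
  A → A α₁ | ... | A α_m | β₁ | ... | β_n
is
  A  → β₁ A' | ... | β_n A'
  A' → α₁ A' | ... | α_m A' | ε

D → P becomes D → P D'
D → D B becomes D' → B D'
Add D' → ε

Productions for other non-terminals are unchanged:
  P → f f
  P → B
  B → ) f
  B → - -

Resulting grammar:
D → P D'
D' → B D'
D' → ε
P → f f
P → B
B → ) f
B → - -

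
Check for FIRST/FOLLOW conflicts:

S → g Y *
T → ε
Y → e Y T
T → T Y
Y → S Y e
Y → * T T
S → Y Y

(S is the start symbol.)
Yes. T → T Y with FOLLOW(T) on { '*', 'e', 'g' }

A FIRST/FOLLOW conflict occurs when a non-terminal N has a nullable alternative N → β (β ⇒* ε) and another alternative N → α with FIRST(α) ∩ FOLLOW(N) ≠ ∅: on such a lookahead the parser cannot decide between expanding α and letting N vanish via β.

Nullable non-terminals: T.
FIRST sets used below: FIRST(T) = { '*', 'e', 'g', ε }, FIRST(Y) = { '*', 'e', 'g' }

T: nullable alternative(s) T → ε; FOLLOW(T) = { $, '*', 'e', 'g' }
  T → ε: FIRST \ {ε} = { } — this is the only nullable alternative, skip
  T → T Y: FIRST \ {ε} = { '*', 'e', 'g' } — overlaps FOLLOW(T) on { '*', 'e', 'g' }: CONFLICT

S, Y have no nullable alternative, so no FIRST/FOLLOW check is needed there.

So the grammar has 1 FIRST/FOLLOW conflict (marked CONFLICT above).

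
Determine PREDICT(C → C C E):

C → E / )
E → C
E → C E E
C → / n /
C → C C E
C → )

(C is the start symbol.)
PREDICT(C → C C E) = (FIRST(RHS) \ {ε}) ∪ (FOLLOW(C) if ε ∈ FIRST(RHS), i.e. RHS ⇒* ε)
FIRST(C) = { ')', '/' }
FIRST(C C E) = { ')', '/' }
ε ∉ FIRST(C C E), so FOLLOW(C) is not added.
PREDICT(C → C C E) = { ')', '/' }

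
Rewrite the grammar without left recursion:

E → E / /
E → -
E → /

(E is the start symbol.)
E is directly left-recursive. The standard transformation for
  A → A α₁ | ... | A α_m | β₁ | ... | β_n
is
  A  → β₁ A' | ... | β_n A'
  A' → α₁ A' | ... | α_m A' | ε

E → - becomes E → - E'
E → / becomes E → / E'
E → E / / becomes E' → / / E'
Add E' → ε

Resulting grammar:
E → - E'
E → / E'
E' → / / E'
E' → ε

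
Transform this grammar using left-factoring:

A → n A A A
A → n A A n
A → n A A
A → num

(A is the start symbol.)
A → n A A A'
A' → A
A' → n
A' → ε
A → num

Left-factoring transforms A → αβ₁ | αβ₂ into A → αA' and A' → β₁ | β₂
(α is the longest common prefix among the alternatives). Repeat until
no nonterminal has two alternatives with a common prefix.

Round 1: A has alternatives sharing prefix 'n A A'. Introduce A': A → n A A A'
  Add: A' → A
  Add: A' → n
  Add: A' → ε

No remaining common prefixes — done.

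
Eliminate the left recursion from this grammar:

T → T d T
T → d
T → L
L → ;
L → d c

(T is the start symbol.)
T → d T'
T → L T'
T' → d T T'
T' → ε
L → ;
L → d c

T is directly left-recursive. The standard transformation for
  A → A α₁ | ... | A α_m | β₁ | ... | β_n
is
  A  → β₁ A' | ... | β_n A'
  A' → α₁ A' | ... | α_m A' | ε

T → d becomes T → d T'
T → L becomes T → L T'
T → T d T becomes T' → d T T'
Add T' → ε

Productions for other non-terminals are unchanged:
  L → ;
  L → d c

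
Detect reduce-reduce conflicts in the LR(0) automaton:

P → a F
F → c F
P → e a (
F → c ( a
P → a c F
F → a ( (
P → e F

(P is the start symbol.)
A reduce-reduce conflict occurs when an LR(0) state has two complete items [A → α .] and [B → β .] — both call for a reduction, and with no lookahead the parser cannot choose between them.

Augment with P' → P and build the canonical LR(0) collection (I0 = CLOSURE({[P' → . P]}), then GOTO on every symbol after a dot until no new states appear). It has 17 states:
  I0: { [P → . a F], [P → . a c F], [P → . e F], [P → . e a (], [P' → . P] }  — shift
  I1: { [P' → P .] }  — accept
  I2: { [F → . a ( (], [F → . c ( a], [F → . c F], [P → a . F], [P → a . c F] }  — shift
  I3: { [F → . a ( (], [F → . c ( a], [F → . c F], [P → e . F], [P → e . a (] }  — shift
  I4: { [P → e F .] }  — reduce
  I5: { [F → a . ( (], [P → e a . (] }  — shift
  I6: { [F → . a ( (], [F → . c ( a], [F → . c F], [F → c . ( a], [F → c . F] }  — shift
  I7: { [F → c ( . a] }  — shift
  I8: { [F → c F .] }  — reduce
  I9: { [F → a . ( (] }  — shift
  I10: { [F → a ( . (] }  — shift
  I11: { [F → a ( ( .] }  — reduce
  I12: { [F → c ( a .] }  — reduce
  I13: { [F → a ( . (], [P → e a ( .] }  — shift, reduce
  I14: { [P → a F .] }  — reduce
  I15: { [F → . a ( (], [F → . c ( a], [F → . c F], [F → c . ( a], [F → c . F], [P → a c . F] }  — shift
  I16: { [F → c F .], [P → a c F .] }  — 2 reduces

I16 contains complete items [F → c F .], [P → a c F .] — reduce-reduce conflict.

Answer: Yes — I16: [F → c F .] vs [P → a c F .]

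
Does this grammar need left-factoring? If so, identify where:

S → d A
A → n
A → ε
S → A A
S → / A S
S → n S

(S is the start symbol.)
No, left-factoring is not needed

Left-factoring is needed when two productions for the same non-terminal
share a common prefix on the right-hand side.

Productions for S:
  S → d A
  S → A A
  S → / A S
  S → n S
Productions for A:
  A → n
  A → ε

No common prefixes found.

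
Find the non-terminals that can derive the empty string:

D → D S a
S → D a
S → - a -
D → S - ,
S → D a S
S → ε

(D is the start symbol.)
A non-terminal is nullable if it can derive ε (the empty string): either it has an ε-production, or it has a production whose right-hand side consists entirely of nullable non-terminals.

ε-productions: S → ε
So S is immediately nullable.
No further non-terminal can be added: every production for the remaining non-terminals contains a terminal or a non-nullable non-terminal.
Nullable = { 'S' }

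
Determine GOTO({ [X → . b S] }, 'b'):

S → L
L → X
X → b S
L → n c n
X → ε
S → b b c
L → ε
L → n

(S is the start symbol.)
GOTO(I, 'b') = CLOSURE({ [A → αX.β] : [A → α.Xβ] ∈ I, X = 'b' })

Items with dot before 'b', with the dot advanced:
  [X → . b S] → [X → b . S]
Closure of the advanced items:
  [X → b . S] has the dot before S: add [S → . L], [S → . b b c]
  [S → . L] has the dot before L: add [L → . X], [L → . n c n], [L → .], [L → . n]
  [L → . X] has the dot before X: add [X → . b S], [X → .]

GOTO = { [L → . X], [L → . n c n], [L → . n], [L → .], [S → . L], [S → . b b c], [X → . b S], [X → .], [X → b . S] }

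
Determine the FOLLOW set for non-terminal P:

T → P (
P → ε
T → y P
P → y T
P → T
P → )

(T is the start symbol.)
To compute FOLLOW(P), find every occurrence of P on a right-hand side N → α P β: add FIRST(β) \ {ε}, and if β is empty or nullable also add FOLLOW(N). Iterate to a fixed point.

In T → P (: P is followed by '(', add FIRST('(') \ {ε} = { '(' }
In T → y P: P is at the end, add FOLLOW(T)

The FOLLOW sets referred to above (computed the same way, to a fixed point):
  FOLLOW(T) = { $, '(' }

Taking the union: FOLLOW(P) = { $, '(' }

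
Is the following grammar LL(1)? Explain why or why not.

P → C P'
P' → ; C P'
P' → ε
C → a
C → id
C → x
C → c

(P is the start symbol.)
Relevant sets:
  FOLLOW(P') = { $ }

For P':
  PREDICT(P' → ';' C P') = { ';' }
  PREDICT(P' → ε) = { $ }
For C:
  PREDICT(C → a) = { 'a' }
  PREDICT(C → id) = { 'id' }
  PREDICT(C → x) = { 'x' }
  PREDICT(C → c) = { 'c' }
P has a single production, so nothing to check there.

All predict sets are disjoint. The grammar IS LL(1).

Answer: Yes, the grammar is LL(1).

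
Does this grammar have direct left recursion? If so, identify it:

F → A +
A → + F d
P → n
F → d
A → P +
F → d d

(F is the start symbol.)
F → A +: starts with A
A → + F d: starts with '+'
P → n: starts with n
F → d: starts with d
A → P +: starts with P
F → d d: starts with d

No direct left recursion found.

Answer: No direct left recursion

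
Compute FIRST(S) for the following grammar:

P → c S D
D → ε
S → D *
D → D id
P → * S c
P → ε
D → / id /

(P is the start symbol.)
{ '*', '/', 'id' }

To compute FIRST(S), examine every production with S on the left-hand side, reading each right-hand side left to right until a non-nullable symbol is reached.

FIRST sets of the other non-terminals involved (by the same procedure, iterated to a fixed point):
  FIRST(D) = { '/', 'id', ε }

From S → D *:
  - D is a non-terminal: add FIRST(D) \ {ε} = { '/', 'id' }
    D is nullable, so continue to the next symbol
  - '*' is a terminal: add '*' and stop

Collecting: FIRST(S) = { '*', '/', 'id' }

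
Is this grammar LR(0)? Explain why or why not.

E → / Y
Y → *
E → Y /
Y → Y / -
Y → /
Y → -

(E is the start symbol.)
No. Shift-reduce conflict between [Y → / .] and [Y → . *]

Augment with E' → E and build the canonical LR(0) collection (I0 = CLOSURE({[E' → . E]}), then GOTO on every symbol after a dot until no new states appear). It has 11 states:
  I0: { [E → . / Y], [E → . Y /], [E' → . E], [Y → . *], [Y → . -], [Y → . /], [Y → . Y / -] }  — shift
  I1: { [Y → * .] }  — reduce
  I2: { [Y → - .] }  — reduce
  I3: { [E → / . Y], [Y → . *], [Y → . -], [Y → . /], [Y → . Y / -], [Y → / .] }  — shift, reduce
  I4: { [E' → E .] }  — accept
  I5: { [E → Y . /], [Y → Y . / -] }  — shift
  I6: { [E → Y / .], [Y → Y / . -] }  — shift, reduce
  I7: { [Y → Y / - .] }  — reduce
  I8: { [Y → / .] }  — reduce
  I9: { [E → / Y .], [Y → Y . / -] }  — shift, reduce
  I10: { [Y → Y / . -] }  — shift

Conflict in state I3:
  Shift-reduce conflict between [Y → / .] and [Y → . *]
So the grammar is NOT LR(0).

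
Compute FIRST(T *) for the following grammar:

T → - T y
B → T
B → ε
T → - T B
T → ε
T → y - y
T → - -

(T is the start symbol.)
FIRST sets of the non-terminals involved (from the grammar, by fixed-point iteration):
  FIRST(T) = { '-', 'y', ε }

To compute FIRST(T *), process the symbols left to right:
Symbol T is a non-terminal. Add FIRST(T) \ {ε} = { '-', 'y' }
T is nullable (ε ∈ FIRST(T)), continue to the next symbol.
Symbol * is a terminal. Add '*' and stop.
FIRST(T *) = { '*', '-', 'y' }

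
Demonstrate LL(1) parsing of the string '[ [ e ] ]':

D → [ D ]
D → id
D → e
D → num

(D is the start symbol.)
Stack is shown with the top on the left.

Stack      Input        Action
------------------------------
D $        [ [ e ] ] $  output D → [ D ]
[ D ] $    [ [ e ] ] $  match '['
D ] $      [ e ] ] $    output D → [ D ]
[ D ] ] $  [ e ] ] $    match '['
D ] ] $    e ] ] $      output D → e
e ] ] $    e ] ] $      match 'e'
] ] $      ] ] $        match ']'
] $        ] $          match ']'
$          $            accept

The string is accepted.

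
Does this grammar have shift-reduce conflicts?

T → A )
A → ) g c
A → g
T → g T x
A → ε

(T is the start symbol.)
Yes — I0: [A → .] vs [A → . ) g c]; I4: [A → .] vs [A → . ) g c]

A shift-reduce conflict occurs when an LR(0) state has both:
  - a complete (reduce) item [A → α .] (dot at the end), and
  - a shift item [B → β . c γ] (dot before a terminal).

Augment with T' → T and build the canonical LR(0) collection (I0 = CLOSURE({[T' → . T]}), then GOTO on every symbol after a dot until no new states appear). It has 10 states:
  I0: { [A → . ) g c], [A → . g], [A → .], [T → . A )], [T → . g T x], [T' → . T] }  — shift, reduce
  I1: { [A → ) . g c] }  — shift
  I2: { [T → A . )] }  — shift
  I3: { [T' → T .] }  — accept
  I4: { [A → . ) g c], [A → . g], [A → .], [A → g .], [T → . A )], [T → . g T x], [T → g . T x] }  — shift, 2 reduces
  I5: { [T → g T . x] }  — shift
  I6: { [T → g T x .] }  — reduce
  I7: { [T → A ) .] }  — reduce
  I8: { [A → ) g . c] }  — shift
  I9: { [A → ) g c .] }  — reduce

I0 contains reduce item [A → .] and shift items [A → . ) g c], [A → . g], [T → . g T x] — shift-reduce conflict.
I4 contains reduce items [A → .], [A → g .] and shift items [A → . ) g c], [A → . g], [T → . g T x] — shift-reduce conflict.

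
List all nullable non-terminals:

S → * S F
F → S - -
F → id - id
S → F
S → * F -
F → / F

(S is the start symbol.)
None

There are no ε-productions, so no non-terminal can derive ε.
No non-terminals are nullable.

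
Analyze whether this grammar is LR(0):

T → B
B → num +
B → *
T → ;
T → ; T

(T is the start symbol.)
A grammar is LR(0) if no state in the canonical LR(0) collection has:
  - both a shift item (dot before a terminal) and a complete item (shift-reduce conflict), or
  - two or more complete items (reduce-reduce conflict; the accept item [T' → T .] counts as a complete item here).

Augment with T' → T and build the canonical LR(0) collection (I0 = CLOSURE({[T' → . T]}), then GOTO on every symbol after a dot until no new states appear). It has 8 states:
  I0: { [B → . *], [B → . num +], [T → . ; T], [T → . ;], [T → . B], [T' → . T] }  — shift
  I1: { [B → * .] }  — reduce
  I2: { [B → . *], [B → . num +], [T → . ; T], [T → . ;], [T → . B], [T → ; . T], [T → ; .] }  — shift, reduce
  I3: { [T → B .] }  — reduce
  I4: { [T' → T .] }  — accept
  I5: { [B → num . +] }  — shift
  I6: { [B → num + .] }  — reduce
  I7: { [T → ; T .] }  — reduce

Conflict in state I2:
  Shift-reduce conflict between [T → ; .] and [B → . *]
So the grammar is NOT LR(0).

Answer: No. Shift-reduce conflict between [T → ; .] and [B → . *]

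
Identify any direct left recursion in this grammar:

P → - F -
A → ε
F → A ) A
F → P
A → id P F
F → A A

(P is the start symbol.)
No direct left recursion

Direct left recursion occurs when N → N α for some non-terminal N (the right-hand side begins with the left-hand side itself).

P → - F -: starts with '-'
A → ε: starts with ε
F → A ) A: starts with A
F → P: starts with P
A → id P F: starts with id
F → A A: starts with A

No direct left recursion found.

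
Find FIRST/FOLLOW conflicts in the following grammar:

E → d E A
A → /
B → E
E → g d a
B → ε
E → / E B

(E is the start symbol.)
Yes. B → E with FOLLOW(B) on { '/', 'd', 'g' }

A FIRST/FOLLOW conflict occurs when a non-terminal N has a nullable alternative N → β (β ⇒* ε) and another alternative N → α with FIRST(α) ∩ FOLLOW(N) ≠ ∅: on such a lookahead the parser cannot decide between expanding α and letting N vanish via β.

Nullable non-terminals: B.
FIRST sets used below: FIRST(E) = { '/', 'd', 'g' }

B: nullable alternative(s) B → ε; FOLLOW(B) = { $, '/', 'd', 'g' }
  B → E: FIRST \ {ε} = { '/', 'd', 'g' } — overlaps FOLLOW(B) on { '/', 'd', 'g' }: CONFLICT
  B → ε: FIRST \ {ε} = { } — this is the only nullable alternative, skip

A, E have no nullable alternative, so no FIRST/FOLLOW check is needed there.

So the grammar has 1 FIRST/FOLLOW conflict (marked CONFLICT above).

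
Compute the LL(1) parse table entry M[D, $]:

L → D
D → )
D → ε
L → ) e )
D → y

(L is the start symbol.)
To find M[D, $], we find productions for D where $ is in the predict set (PREDICT(N → α) = (FIRST(α) \ {ε}) ∪ (FOLLOW(N) if α ⇒* ε)).

Relevant sets:
  FOLLOW(D) = { $ }

D → ): PREDICT = { ')' }
D → ε: PREDICT = { $ }
  $ is in predict set, so this production goes in M[D, $]
D → y: PREDICT = { 'y' }

M[D, $] = D → ε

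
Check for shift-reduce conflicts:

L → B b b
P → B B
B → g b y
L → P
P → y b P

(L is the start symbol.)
No shift-reduce conflicts

Augment with L' → L and build the canonical LR(0) collection (I0 = CLOSURE({[L' → . L]}), then GOTO on every symbol after a dot until no new states appear). It has 14 states:
  I0: { [B → . g b y], [L → . B b b], [L → . P], [L' → . L], [P → . B B], [P → . y b P] }  — shift
  I1: { [B → . g b y], [L → B . b b], [P → B . B] }  — shift
  I2: { [L' → L .] }  — accept
  I3: { [L → P .] }  — reduce
  I4: { [B → g . b y] }  — shift
  I5: { [P → y . b P] }  — shift
  I6: { [B → . g b y], [P → . B B], [P → . y b P], [P → y b . P] }  — shift
  I7: { [B → . g b y], [P → B . B] }  — shift
  I8: { [P → y b P .] }  — reduce
  I9: { [P → B B .] }  — reduce
  I10: { [B → g b . y] }  — shift
  I11: { [B → g b y .] }  — reduce
  I12: { [L → B b . b] }  — shift
  I13: { [L → B b b .] }  — reduce

No state contains both a complete item and a shift item.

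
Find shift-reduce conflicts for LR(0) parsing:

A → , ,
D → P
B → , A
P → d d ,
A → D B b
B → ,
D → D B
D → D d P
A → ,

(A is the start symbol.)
A shift-reduce conflict occurs when an LR(0) state has both:
  - a complete (reduce) item [A → α .] (dot at the end), and
  - a shift item [B → β . c γ] (dot before a terminal).

Augment with A' → A and build the canonical LR(0) collection (I0 = CLOSURE({[A' → . A]}), then GOTO on every symbol after a dot until no new states appear). It has 15 states:
  I0: { [A → . , ,], [A → . ,], [A → . D B b], [A' → . A], [D → . D B], [D → . D d P], [D → . P], [P → . d d ,] }  — shift
  I1: { [A → , . ,], [A → , .] }  — shift, reduce
  I2: { [A' → A .] }  — accept
  I3: { [A → D . B b], [B → . , A], [B → . ,], [D → D . B], [D → D . d P] }  — shift
  I4: { [D → P .] }  — reduce
  I5: { [P → d . d ,] }  — shift
  I6: { [P → d d . ,] }  — shift
  I7: { [P → d d , .] }  — reduce
  I8: { [A → . , ,], [A → . ,], [A → . D B b], [B → , . A], [B → , .], [D → . D B], [D → . D d P], [D → . P], [P → . d d ,] }  — shift, reduce
  I9: { [A → D B . b], [D → D B .] }  — shift, reduce
  I10: { [D → D d . P], [P → . d d ,] }  — shift
  I11: { [D → D d P .] }  — reduce
  I12: { [A → D B b .] }  — reduce
  I13: { [B → , A .] }  — reduce
  I14: { [A → , , .] }  — reduce

I1 contains reduce item [A → , .] and shift item [A → , . ,] — shift-reduce conflict.
I8 contains reduce item [B → , .] and shift items [A → . ,], [A → . , ,], [P → . d d ,] — shift-reduce conflict.
I9 contains reduce item [D → D B .] and shift item [A → D B . b] — shift-reduce conflict.

Answer: Yes — I1: [A → , .] vs [A → , . ,]; I8: [B → , .] vs [A → . ,]; I9: [D → D B .] vs [A → D B . b]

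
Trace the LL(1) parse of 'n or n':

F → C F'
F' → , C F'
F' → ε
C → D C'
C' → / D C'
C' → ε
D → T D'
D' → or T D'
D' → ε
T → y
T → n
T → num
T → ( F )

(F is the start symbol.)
Stack is shown with the top on the left.

Stack            Input     Action
---------------------------------
F $              n or n $  output F → C F'
C F' $           n or n $  output C → D C'
D C' F' $        n or n $  output D → T D'
T D' C' F' $     n or n $  output T → n
n D' C' F' $     n or n $  match 'n'
D' C' F' $       or n $    output D' → or T D'
or T D' C' F' $  or n $    match 'or'
T D' C' F' $     n $       output T → n
n D' C' F' $     n $       match 'n'
D' C' F' $       $         output D' → ε
C' F' $          $         output C' → ε
F' $             $         output F' → ε
$                $         accept

The string is accepted.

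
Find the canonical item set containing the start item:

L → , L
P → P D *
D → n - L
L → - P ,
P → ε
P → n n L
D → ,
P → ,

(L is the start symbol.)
{ [L → . , L], [L → . - P ,], [L' → . L] }

First, augment the grammar with L' → L
I₀ = CLOSURE({ [L' → . L] }):
  [L' → . L] has the dot before L: add [L → . , L], [L → . - P ,]
No further items can be added.

I₀ = { [L → . , L], [L → . - P ,], [L' → . L] }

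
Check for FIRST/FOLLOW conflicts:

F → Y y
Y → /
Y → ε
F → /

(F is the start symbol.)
A FIRST/FOLLOW conflict occurs when a non-terminal N has a nullable alternative N → β (β ⇒* ε) and another alternative N → α with FIRST(α) ∩ FOLLOW(N) ≠ ∅: on such a lookahead the parser cannot decide between expanding α and letting N vanish via β.

Nullable non-terminals: Y.

Y: nullable alternative(s) Y → ε; FOLLOW(Y) = { 'y' }
  Y → /: FIRST \ {ε} = { '/' } — disjoint from FOLLOW(Y)
  Y → ε: FIRST \ {ε} = { } — this is the only nullable alternative, skip

F has no nullable alternative, so no FIRST/FOLLOW check is needed there.

No FIRST/FOLLOW conflicts found.

Answer: No FIRST/FOLLOW conflicts.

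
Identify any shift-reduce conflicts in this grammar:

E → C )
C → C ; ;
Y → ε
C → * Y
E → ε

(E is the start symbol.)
Yes — I0: [E → .] vs [C → . * Y]

Augment with E' → E and build the canonical LR(0) collection (I0 = CLOSURE({[E' → . E]}), then GOTO on every symbol after a dot until no new states appear). It has 8 states:
  I0: { [C → . * Y], [C → . C ; ;], [E → . C )], [E → .], [E' → . E] }  — shift, reduce
  I1: { [C → * . Y], [Y → .] }  — reduce
  I2: { [C → C . ; ;], [E → C . )] }  — shift
  I3: { [E' → E .] }  — accept
  I4: { [E → C ) .] }  — reduce
  I5: { [C → C ; . ;] }  — shift
  I6: { [C → C ; ; .] }  — reduce
  I7: { [C → * Y .] }  — reduce

I0 contains reduce item [E → .] and shift item [C → . * Y] — shift-reduce conflict.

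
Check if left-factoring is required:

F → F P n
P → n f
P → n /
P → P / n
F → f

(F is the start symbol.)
Left-factoring is needed when two productions for the same non-terminal
share a common prefix on the right-hand side.

Productions for F:
  F → F P n
  F → f
Productions for P:
  P → n f
  P → n /
  P → P / n

Found common prefix 'n' in productions for P

Answer: Yes, P has productions with common prefix 'n'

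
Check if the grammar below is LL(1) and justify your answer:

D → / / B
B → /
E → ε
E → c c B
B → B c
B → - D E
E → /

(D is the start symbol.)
No. Predict set conflict for B: { '/' }

A grammar is LL(1) if for each non-terminal N with multiple productions, the predict sets of those productions are pairwise disjoint, where PREDICT(N → α) = (FIRST(α) \ {ε}) ∪ (FOLLOW(N) if α ⇒* ε).

Relevant sets:
  FIRST(B) = { '-', '/' }
  FOLLOW(E) = { $, '/', 'c' }

For B:
  PREDICT(B → '/') = { '/' }
  PREDICT(B → B c) = { '-', '/' }
  PREDICT(B → '-' D E) = { '-' }
For E:
  PREDICT(E → ε) = { $, '/', 'c' }
  PREDICT(E → c c B) = { 'c' }
  PREDICT(E → '/') = { '/' }
D has a single production, so nothing to check there.

Conflict found: Predict set conflict for B: { '/' }
The grammar is NOT LL(1).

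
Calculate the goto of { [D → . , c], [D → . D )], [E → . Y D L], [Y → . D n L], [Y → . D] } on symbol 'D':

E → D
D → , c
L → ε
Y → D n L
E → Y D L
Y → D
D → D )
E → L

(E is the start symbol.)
{ [D → D . )], [Y → D . n L], [Y → D .] }

GOTO(I, 'D') = CLOSURE({ [A → αX.β] : [A → α.Xβ] ∈ I, X = 'D' })

Items with dot before 'D', with the dot advanced:
  [D → . D )] → [D → D . )]
  [Y → . D] → [Y → D .]
  [Y → . D n L] → [Y → D . n L]
Closure adds nothing (no advanced item has the dot before a non-terminal).

GOTO = { [D → D . )], [Y → D . n L], [Y → D .] }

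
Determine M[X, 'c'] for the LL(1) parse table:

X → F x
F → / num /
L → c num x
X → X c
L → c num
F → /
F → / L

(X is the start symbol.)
To find M[X, 'c'], we find productions for X where 'c' is in the predict set (PREDICT(N → α) = (FIRST(α) \ {ε}) ∪ (FOLLOW(N) if α ⇒* ε)).

Relevant sets:
  FIRST(F) = { '/' }
  FIRST(X) = { '/' }

X → F x: PREDICT = { '/' }
X → X c: PREDICT = { '/' }

M[X, 'c'] is empty (no production applies)

Answer: Empty (error entry)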